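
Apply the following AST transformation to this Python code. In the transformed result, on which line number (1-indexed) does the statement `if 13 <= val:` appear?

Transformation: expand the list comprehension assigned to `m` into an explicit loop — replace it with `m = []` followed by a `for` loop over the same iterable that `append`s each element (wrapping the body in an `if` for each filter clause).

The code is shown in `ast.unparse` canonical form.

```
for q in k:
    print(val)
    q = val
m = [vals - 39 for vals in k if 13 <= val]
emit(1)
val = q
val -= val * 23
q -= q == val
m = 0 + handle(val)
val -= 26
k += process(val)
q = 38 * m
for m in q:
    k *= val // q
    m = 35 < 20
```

6

Transformed code:
for q in k:
    print(val)
    q = val
m = []
for vals in k:
    if 13 <= val:
        m.append(vals - 39)
emit(1)
val = q
val -= val * 23
q -= q == val
m = 0 + handle(val)
val -= 26
k += process(val)
q = 38 * m
for m in q:
    k *= val // q
    m = 35 < 20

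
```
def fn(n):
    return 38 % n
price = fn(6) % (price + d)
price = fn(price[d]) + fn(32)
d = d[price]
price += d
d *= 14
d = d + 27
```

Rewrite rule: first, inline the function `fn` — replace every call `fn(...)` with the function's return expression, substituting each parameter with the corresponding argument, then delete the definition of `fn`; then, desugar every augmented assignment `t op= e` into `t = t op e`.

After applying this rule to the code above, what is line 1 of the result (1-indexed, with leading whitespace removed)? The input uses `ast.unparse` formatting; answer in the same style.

price = 38 % 6 % (price + d)

Transformed code:
price = 38 % 6 % (price + d)
price = 38 % price[d] + 38 % 32
d = d[price]
price = price + d
d = d * 14
d = d + 27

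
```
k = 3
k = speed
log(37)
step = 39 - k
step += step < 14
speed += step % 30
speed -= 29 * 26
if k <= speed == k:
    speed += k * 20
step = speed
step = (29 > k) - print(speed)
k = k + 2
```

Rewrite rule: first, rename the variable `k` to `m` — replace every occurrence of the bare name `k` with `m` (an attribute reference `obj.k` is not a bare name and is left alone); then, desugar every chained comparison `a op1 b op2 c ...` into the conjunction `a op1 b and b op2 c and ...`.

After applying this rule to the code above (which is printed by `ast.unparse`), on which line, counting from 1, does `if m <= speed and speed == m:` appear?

Transformed code:
m = 3
m = speed
log(37)
step = 39 - m
step += step < 14
speed += step % 30
speed -= 29 * 26
if m <= speed and speed == m:
    speed += m * 20
step = speed
step = (29 > m) - print(speed)
m = m + 2

8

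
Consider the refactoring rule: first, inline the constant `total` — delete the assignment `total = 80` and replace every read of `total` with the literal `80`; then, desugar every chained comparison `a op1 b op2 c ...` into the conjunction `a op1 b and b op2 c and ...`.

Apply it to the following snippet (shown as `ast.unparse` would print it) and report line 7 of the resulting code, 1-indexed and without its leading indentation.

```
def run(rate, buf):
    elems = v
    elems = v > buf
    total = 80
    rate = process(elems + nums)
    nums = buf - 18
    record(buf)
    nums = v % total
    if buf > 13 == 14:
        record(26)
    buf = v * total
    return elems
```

nums = v % 80

Transformed code:
def run(rate, buf):
    elems = v
    elems = v > buf
    rate = process(elems + nums)
    nums = buf - 18
    record(buf)
    nums = v % 80
    if buf > 13 and 13 == 14:
        record(26)
    buf = v * 80
    return elems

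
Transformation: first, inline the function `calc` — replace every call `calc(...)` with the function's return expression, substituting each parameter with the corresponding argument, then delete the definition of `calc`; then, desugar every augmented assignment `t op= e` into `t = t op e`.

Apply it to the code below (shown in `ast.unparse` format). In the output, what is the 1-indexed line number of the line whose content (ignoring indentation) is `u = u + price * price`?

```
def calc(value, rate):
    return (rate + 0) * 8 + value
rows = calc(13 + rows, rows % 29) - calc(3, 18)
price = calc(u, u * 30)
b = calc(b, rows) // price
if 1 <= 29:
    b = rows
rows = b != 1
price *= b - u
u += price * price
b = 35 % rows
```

Transformed code:
rows = (rows % 29 + 0) * 8 + (13 + rows) - ((18 + 0) * 8 + 3)
price = (u * 30 + 0) * 8 + u
b = ((rows + 0) * 8 + b) // price
if 1 <= 29:
    b = rows
rows = b != 1
price = price * (b - u)
u = u + price * price
b = 35 % rows

8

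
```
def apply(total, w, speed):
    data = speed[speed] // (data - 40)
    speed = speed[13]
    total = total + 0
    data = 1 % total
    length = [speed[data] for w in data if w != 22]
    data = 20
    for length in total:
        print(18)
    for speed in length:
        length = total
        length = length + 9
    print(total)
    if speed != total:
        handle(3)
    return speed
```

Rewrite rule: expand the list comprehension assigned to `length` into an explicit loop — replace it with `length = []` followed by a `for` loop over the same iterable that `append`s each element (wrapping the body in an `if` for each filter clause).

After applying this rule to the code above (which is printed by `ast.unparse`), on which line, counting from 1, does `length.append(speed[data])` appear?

Transformed code:
def apply(total, w, speed):
    data = speed[speed] // (data - 40)
    speed = speed[13]
    total = total + 0
    data = 1 % total
    length = []
    for w in data:
        if w != 22:
            length.append(speed[data])
    data = 20
    for length in total:
        print(18)
    for speed in length:
        length = total
        length = length + 9
    print(total)
    if speed != total:
        handle(3)
    return speed

9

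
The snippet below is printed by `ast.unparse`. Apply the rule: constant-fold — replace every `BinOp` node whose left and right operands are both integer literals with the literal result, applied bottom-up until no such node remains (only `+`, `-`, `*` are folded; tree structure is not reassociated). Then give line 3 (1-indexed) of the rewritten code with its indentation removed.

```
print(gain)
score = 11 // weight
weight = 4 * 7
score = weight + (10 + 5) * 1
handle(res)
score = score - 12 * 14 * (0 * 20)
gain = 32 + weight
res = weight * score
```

weight = 28

Transformed code:
print(gain)
score = 11 // weight
weight = 28
score = weight + 15
handle(res)
score = score - 0
gain = 32 + weight
res = weight * score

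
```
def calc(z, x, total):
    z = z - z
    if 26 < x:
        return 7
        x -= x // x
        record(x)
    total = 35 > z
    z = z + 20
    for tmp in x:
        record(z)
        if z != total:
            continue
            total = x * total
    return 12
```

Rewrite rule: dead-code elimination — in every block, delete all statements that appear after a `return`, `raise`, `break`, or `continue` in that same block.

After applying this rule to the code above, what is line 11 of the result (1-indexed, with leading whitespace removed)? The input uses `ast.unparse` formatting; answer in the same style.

Transformed code:
def calc(z, x, total):
    z = z - z
    if 26 < x:
        return 7
    total = 35 > z
    z = z + 20
    for tmp in x:
        record(z)
        if z != total:
            continue
    return 12

return 12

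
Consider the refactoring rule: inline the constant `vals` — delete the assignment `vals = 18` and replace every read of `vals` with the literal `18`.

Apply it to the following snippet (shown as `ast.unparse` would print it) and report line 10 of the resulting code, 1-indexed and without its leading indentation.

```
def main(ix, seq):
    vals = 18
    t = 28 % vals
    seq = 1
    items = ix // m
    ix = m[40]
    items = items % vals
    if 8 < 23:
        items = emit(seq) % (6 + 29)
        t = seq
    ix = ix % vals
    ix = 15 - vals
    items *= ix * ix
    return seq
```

ix = ix % 18

Transformed code:
def main(ix, seq):
    t = 28 % 18
    seq = 1
    items = ix // m
    ix = m[40]
    items = items % 18
    if 8 < 23:
        items = emit(seq) % (6 + 29)
        t = seq
    ix = ix % 18
    ix = 15 - 18
    items *= ix * ix
    return seq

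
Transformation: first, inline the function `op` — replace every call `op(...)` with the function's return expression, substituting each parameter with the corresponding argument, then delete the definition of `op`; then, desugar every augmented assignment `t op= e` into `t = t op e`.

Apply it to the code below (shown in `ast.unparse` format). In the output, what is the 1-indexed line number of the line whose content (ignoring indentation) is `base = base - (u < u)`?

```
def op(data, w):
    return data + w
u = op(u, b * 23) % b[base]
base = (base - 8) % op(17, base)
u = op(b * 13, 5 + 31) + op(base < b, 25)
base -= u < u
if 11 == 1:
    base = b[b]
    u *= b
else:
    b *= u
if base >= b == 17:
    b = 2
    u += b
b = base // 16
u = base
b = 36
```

Transformed code:
u = (u + b * 23) % b[base]
base = (base - 8) % (17 + base)
u = b * 13 + (5 + 31) + ((base < b) + 25)
base = base - (u < u)
if 11 == 1:
    base = b[b]
    u = u * b
else:
    b = b * u
if base >= b == 17:
    b = 2
    u = u + b
b = base // 16
u = base
b = 36

4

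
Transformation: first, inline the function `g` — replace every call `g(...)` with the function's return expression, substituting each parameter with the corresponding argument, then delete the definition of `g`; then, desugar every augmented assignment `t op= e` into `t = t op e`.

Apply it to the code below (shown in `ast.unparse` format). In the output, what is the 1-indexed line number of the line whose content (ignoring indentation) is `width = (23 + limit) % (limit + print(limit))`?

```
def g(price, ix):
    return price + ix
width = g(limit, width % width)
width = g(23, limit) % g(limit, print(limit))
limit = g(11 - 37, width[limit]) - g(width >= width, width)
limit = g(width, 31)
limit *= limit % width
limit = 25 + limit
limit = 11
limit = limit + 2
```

Transformed code:
width = limit + width % width
width = (23 + limit) % (limit + print(limit))
limit = 11 - 37 + width[limit] - ((width >= width) + width)
limit = width + 31
limit = limit * (limit % width)
limit = 25 + limit
limit = 11
limit = limit + 2

2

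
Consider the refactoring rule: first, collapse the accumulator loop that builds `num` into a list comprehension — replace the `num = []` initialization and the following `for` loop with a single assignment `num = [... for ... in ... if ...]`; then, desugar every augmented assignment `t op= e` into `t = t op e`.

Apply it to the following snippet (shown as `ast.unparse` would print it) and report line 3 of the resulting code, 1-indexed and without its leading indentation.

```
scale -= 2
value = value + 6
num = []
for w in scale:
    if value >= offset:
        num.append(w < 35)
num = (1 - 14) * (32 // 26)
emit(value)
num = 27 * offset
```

Transformed code:
scale = scale - 2
value = value + 6
num = [w < 35 for w in scale if value >= offset]
num = (1 - 14) * (32 // 26)
emit(value)
num = 27 * offset

num = [w < 35 for w in scale if value >= offset]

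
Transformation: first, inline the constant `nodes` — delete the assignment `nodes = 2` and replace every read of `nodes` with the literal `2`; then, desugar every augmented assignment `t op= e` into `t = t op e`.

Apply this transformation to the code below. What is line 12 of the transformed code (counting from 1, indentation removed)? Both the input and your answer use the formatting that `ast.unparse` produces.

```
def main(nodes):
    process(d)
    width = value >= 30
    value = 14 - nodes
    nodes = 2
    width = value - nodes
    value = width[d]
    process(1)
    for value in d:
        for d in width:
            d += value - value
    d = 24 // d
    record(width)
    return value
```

record(width)

Transformed code:
def main(nodes):
    process(d)
    width = value >= 30
    value = 14 - 2
    width = value - 2
    value = width[d]
    process(1)
    for value in d:
        for d in width:
            d = d + (value - value)
    d = 24 // d
    record(width)
    return value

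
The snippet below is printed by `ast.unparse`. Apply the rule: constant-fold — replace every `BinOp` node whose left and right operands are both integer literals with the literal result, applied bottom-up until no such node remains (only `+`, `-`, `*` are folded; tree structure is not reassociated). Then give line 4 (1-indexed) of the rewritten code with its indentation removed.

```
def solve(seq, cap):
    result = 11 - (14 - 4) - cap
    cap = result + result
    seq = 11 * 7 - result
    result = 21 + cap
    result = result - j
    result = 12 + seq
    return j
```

Transformed code:
def solve(seq, cap):
    result = 1 - cap
    cap = result + result
    seq = 77 - result
    result = 21 + cap
    result = result - j
    result = 12 + seq
    return j

seq = 77 - result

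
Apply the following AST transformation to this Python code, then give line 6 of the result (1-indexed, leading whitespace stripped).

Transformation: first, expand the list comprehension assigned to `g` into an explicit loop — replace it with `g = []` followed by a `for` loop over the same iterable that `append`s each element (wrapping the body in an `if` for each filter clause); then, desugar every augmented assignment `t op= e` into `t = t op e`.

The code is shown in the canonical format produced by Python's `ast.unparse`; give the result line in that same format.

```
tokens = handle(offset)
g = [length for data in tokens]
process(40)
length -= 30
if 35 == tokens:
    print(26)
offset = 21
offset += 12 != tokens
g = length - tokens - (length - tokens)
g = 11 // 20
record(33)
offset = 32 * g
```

length = length - 30

Transformed code:
tokens = handle(offset)
g = []
for data in tokens:
    g.append(length)
process(40)
length = length - 30
if 35 == tokens:
    print(26)
offset = 21
offset = offset + (12 != tokens)
g = length - tokens - (length - tokens)
g = 11 // 20
record(33)
offset = 32 * g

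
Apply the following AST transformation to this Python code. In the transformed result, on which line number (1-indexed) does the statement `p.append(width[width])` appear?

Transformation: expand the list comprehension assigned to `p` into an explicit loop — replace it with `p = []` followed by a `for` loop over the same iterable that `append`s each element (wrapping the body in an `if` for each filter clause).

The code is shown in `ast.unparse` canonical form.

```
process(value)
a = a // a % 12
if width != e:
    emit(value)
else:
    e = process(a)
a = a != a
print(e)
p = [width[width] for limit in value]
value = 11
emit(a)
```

11

Transformed code:
process(value)
a = a // a % 12
if width != e:
    emit(value)
else:
    e = process(a)
a = a != a
print(e)
p = []
for limit in value:
    p.append(width[width])
value = 11
emit(a)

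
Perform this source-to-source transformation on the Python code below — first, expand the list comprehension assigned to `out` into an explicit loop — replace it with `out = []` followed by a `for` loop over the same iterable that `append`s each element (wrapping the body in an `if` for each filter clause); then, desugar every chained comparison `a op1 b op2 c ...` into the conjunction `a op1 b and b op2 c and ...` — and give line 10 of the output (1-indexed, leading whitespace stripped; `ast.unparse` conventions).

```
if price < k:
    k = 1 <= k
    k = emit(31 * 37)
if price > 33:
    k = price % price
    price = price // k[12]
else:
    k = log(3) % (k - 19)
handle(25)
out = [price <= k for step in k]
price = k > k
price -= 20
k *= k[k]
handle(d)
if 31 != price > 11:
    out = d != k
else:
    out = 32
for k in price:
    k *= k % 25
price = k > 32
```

out = []

Transformed code:
if price < k:
    k = 1 <= k
    k = emit(31 * 37)
if price > 33:
    k = price % price
    price = price // k[12]
else:
    k = log(3) % (k - 19)
handle(25)
out = []
for step in k:
    out.append(price <= k)
price = k > k
price -= 20
k *= k[k]
handle(d)
if 31 != price and price > 11:
    out = d != k
else:
    out = 32
for k in price:
    k *= k % 25
price = k > 32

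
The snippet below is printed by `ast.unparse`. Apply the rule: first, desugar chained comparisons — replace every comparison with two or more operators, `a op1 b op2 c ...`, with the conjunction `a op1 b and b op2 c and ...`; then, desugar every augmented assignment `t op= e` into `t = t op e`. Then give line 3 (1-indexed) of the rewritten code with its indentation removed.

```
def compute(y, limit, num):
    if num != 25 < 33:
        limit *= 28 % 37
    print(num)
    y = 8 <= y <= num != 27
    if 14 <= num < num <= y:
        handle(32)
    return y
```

limit = limit * (28 % 37)

Transformed code:
def compute(y, limit, num):
    if num != 25 and 25 < 33:
        limit = limit * (28 % 37)
    print(num)
    y = 8 <= y and y <= num and (num != 27)
    if 14 <= num and num < num and (num <= y):
        handle(32)
    return y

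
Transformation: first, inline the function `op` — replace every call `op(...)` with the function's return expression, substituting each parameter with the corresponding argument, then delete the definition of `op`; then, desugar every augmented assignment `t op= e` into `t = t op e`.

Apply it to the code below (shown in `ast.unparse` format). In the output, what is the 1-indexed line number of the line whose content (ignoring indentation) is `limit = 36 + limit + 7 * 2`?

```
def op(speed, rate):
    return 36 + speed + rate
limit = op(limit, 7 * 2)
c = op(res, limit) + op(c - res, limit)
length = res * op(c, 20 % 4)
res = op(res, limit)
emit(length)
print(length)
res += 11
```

1

Transformed code:
limit = 36 + limit + 7 * 2
c = 36 + res + limit + (36 + (c - res) + limit)
length = res * (36 + c + 20 % 4)
res = 36 + res + limit
emit(length)
print(length)
res = res + 11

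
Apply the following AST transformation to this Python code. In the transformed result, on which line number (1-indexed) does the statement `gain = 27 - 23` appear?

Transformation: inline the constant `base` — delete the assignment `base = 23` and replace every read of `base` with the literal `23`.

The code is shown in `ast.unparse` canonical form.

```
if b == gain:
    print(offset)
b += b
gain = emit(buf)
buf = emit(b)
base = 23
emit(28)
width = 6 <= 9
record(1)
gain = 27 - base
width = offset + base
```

Transformed code:
if b == gain:
    print(offset)
b += b
gain = emit(buf)
buf = emit(b)
emit(28)
width = 6 <= 9
record(1)
gain = 27 - 23
width = offset + 23

9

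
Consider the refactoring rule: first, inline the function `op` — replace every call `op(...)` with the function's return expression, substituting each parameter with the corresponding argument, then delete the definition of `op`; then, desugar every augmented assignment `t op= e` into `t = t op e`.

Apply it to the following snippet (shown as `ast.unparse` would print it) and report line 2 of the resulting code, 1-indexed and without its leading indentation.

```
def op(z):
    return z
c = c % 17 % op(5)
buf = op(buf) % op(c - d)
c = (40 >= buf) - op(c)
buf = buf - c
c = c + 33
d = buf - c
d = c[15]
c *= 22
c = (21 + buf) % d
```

buf = buf % (c - d)

Transformed code:
c = c % 17 % 5
buf = buf % (c - d)
c = (40 >= buf) - c
buf = buf - c
c = c + 33
d = buf - c
d = c[15]
c = c * 22
c = (21 + buf) % d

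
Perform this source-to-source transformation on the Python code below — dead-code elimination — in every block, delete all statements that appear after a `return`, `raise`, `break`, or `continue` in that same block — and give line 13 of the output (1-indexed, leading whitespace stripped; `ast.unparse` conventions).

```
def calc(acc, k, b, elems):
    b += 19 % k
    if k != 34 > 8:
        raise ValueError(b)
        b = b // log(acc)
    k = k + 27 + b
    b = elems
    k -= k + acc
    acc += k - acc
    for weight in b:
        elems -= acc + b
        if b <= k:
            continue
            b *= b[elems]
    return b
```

return b

Transformed code:
def calc(acc, k, b, elems):
    b += 19 % k
    if k != 34 > 8:
        raise ValueError(b)
    k = k + 27 + b
    b = elems
    k -= k + acc
    acc += k - acc
    for weight in b:
        elems -= acc + b
        if b <= k:
            continue
    return b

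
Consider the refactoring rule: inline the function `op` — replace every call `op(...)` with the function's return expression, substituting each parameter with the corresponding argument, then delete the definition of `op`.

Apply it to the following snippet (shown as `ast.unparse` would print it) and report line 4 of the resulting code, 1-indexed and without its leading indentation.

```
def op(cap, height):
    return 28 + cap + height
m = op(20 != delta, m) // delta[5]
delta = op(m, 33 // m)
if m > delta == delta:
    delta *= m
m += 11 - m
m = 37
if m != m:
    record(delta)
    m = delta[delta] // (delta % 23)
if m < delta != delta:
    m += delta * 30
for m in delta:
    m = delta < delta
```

delta *= m

Transformed code:
m = (28 + (20 != delta) + m) // delta[5]
delta = 28 + m + 33 // m
if m > delta == delta:
    delta *= m
m += 11 - m
m = 37
if m != m:
    record(delta)
    m = delta[delta] // (delta % 23)
if m < delta != delta:
    m += delta * 30
for m in delta:
    m = delta < delta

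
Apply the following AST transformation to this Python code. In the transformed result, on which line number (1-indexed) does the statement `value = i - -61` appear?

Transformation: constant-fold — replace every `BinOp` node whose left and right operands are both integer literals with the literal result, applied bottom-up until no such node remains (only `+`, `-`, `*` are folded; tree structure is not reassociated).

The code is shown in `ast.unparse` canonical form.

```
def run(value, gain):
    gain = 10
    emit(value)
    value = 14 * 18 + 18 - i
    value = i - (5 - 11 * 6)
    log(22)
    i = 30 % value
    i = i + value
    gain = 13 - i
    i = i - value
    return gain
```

Transformed code:
def run(value, gain):
    gain = 10
    emit(value)
    value = 270 - i
    value = i - -61
    log(22)
    i = 30 % value
    i = i + value
    gain = 13 - i
    i = i - value
    return gain

5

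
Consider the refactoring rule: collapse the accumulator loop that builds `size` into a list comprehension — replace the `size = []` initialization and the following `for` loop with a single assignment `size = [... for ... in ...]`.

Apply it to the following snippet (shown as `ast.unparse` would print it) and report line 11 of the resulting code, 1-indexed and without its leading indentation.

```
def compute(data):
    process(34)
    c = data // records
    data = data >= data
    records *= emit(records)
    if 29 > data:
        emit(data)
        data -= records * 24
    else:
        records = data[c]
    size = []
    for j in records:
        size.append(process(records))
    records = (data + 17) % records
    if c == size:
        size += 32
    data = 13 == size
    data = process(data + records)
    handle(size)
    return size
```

size = [process(records) for j in records]

Transformed code:
def compute(data):
    process(34)
    c = data // records
    data = data >= data
    records *= emit(records)
    if 29 > data:
        emit(data)
        data -= records * 24
    else:
        records = data[c]
    size = [process(records) for j in records]
    records = (data + 17) % records
    if c == size:
        size += 32
    data = 13 == size
    data = process(data + records)
    handle(size)
    return size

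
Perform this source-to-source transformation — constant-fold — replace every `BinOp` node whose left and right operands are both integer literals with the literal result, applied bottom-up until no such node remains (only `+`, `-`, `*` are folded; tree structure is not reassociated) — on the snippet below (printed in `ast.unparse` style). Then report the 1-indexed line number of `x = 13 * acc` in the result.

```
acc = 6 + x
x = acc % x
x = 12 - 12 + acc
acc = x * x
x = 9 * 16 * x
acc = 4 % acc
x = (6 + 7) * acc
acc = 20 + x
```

Transformed code:
acc = 6 + x
x = acc % x
x = 0 + acc
acc = x * x
x = 144 * x
acc = 4 % acc
x = 13 * acc
acc = 20 + x

7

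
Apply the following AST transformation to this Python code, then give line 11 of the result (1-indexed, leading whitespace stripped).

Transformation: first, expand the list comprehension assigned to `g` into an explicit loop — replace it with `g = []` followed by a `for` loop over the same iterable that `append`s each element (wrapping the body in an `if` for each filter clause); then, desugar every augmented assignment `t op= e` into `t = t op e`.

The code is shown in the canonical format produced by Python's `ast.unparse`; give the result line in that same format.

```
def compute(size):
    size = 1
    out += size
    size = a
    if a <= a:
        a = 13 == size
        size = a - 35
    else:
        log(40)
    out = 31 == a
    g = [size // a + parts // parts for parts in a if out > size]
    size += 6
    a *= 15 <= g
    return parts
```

g = []

Transformed code:
def compute(size):
    size = 1
    out = out + size
    size = a
    if a <= a:
        a = 13 == size
        size = a - 35
    else:
        log(40)
    out = 31 == a
    g = []
    for parts in a:
        if out > size:
            g.append(size // a + parts // parts)
    size = size + 6
    a = a * (15 <= g)
    return parts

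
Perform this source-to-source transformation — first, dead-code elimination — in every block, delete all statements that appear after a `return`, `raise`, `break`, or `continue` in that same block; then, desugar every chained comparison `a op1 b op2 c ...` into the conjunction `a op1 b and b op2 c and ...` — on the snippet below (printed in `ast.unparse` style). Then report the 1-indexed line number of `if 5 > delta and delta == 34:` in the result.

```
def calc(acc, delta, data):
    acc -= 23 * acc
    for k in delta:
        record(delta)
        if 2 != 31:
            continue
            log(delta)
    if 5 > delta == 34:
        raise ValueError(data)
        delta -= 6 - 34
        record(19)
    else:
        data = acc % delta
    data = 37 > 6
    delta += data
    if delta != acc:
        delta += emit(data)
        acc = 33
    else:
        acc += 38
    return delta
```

Transformed code:
def calc(acc, delta, data):
    acc -= 23 * acc
    for k in delta:
        record(delta)
        if 2 != 31:
            continue
    if 5 > delta and delta == 34:
        raise ValueError(data)
    else:
        data = acc % delta
    data = 37 > 6
    delta += data
    if delta != acc:
        delta += emit(data)
        acc = 33
    else:
        acc += 38
    return delta

7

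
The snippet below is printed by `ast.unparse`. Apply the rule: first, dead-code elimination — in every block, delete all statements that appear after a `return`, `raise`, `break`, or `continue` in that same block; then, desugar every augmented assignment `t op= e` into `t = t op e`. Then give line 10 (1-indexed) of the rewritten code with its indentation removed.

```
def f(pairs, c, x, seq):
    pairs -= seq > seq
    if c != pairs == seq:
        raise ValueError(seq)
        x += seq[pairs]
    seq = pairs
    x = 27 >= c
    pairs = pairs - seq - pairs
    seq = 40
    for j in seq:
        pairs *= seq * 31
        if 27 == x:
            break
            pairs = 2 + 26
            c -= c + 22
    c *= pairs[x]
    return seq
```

pairs = pairs * (seq * 31)

Transformed code:
def f(pairs, c, x, seq):
    pairs = pairs - (seq > seq)
    if c != pairs == seq:
        raise ValueError(seq)
    seq = pairs
    x = 27 >= c
    pairs = pairs - seq - pairs
    seq = 40
    for j in seq:
        pairs = pairs * (seq * 31)
        if 27 == x:
            break
    c = c * pairs[x]
    return seq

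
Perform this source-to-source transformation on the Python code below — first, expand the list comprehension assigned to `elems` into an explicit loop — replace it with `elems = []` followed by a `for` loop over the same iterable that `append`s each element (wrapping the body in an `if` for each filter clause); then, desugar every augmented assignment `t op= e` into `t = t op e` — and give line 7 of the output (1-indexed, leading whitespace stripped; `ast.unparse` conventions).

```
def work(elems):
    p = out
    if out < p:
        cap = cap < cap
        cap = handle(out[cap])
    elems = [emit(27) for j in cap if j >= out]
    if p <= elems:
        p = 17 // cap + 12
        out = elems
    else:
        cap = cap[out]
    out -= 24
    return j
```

for j in cap:

Transformed code:
def work(elems):
    p = out
    if out < p:
        cap = cap < cap
        cap = handle(out[cap])
    elems = []
    for j in cap:
        if j >= out:
            elems.append(emit(27))
    if p <= elems:
        p = 17 // cap + 12
        out = elems
    else:
        cap = cap[out]
    out = out - 24
    return j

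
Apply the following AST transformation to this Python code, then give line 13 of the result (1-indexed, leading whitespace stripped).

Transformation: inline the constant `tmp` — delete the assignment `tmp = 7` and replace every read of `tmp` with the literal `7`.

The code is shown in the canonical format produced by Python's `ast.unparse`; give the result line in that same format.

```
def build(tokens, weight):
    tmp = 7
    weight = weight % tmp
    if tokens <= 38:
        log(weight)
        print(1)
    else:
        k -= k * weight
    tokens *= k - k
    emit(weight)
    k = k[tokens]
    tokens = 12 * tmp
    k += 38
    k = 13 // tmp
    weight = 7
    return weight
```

Transformed code:
def build(tokens, weight):
    weight = weight % 7
    if tokens <= 38:
        log(weight)
        print(1)
    else:
        k -= k * weight
    tokens *= k - k
    emit(weight)
    k = k[tokens]
    tokens = 12 * 7
    k += 38
    k = 13 // 7
    weight = 7
    return weight

k = 13 // 7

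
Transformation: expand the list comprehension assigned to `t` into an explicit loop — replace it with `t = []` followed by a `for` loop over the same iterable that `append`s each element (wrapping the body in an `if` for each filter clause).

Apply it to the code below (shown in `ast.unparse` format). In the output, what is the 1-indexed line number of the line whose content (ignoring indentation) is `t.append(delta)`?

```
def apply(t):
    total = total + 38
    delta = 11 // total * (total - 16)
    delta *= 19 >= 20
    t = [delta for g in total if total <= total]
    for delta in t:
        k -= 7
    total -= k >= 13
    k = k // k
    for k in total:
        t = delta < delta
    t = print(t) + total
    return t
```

Transformed code:
def apply(t):
    total = total + 38
    delta = 11 // total * (total - 16)
    delta *= 19 >= 20
    t = []
    for g in total:
        if total <= total:
            t.append(delta)
    for delta in t:
        k -= 7
    total -= k >= 13
    k = k // k
    for k in total:
        t = delta < delta
    t = print(t) + total
    return t

8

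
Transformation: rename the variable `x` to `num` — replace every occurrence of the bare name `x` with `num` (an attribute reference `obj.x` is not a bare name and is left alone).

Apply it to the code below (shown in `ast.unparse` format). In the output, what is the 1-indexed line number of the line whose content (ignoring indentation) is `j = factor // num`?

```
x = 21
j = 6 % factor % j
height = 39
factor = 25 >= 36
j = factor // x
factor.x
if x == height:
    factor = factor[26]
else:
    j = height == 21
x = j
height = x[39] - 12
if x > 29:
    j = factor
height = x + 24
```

Transformed code:
num = 21
j = 6 % factor % j
height = 39
factor = 25 >= 36
j = factor // num
factor.x
if num == height:
    factor = factor[26]
else:
    j = height == 21
num = j
height = num[39] - 12
if num > 29:
    j = factor
height = num + 24

5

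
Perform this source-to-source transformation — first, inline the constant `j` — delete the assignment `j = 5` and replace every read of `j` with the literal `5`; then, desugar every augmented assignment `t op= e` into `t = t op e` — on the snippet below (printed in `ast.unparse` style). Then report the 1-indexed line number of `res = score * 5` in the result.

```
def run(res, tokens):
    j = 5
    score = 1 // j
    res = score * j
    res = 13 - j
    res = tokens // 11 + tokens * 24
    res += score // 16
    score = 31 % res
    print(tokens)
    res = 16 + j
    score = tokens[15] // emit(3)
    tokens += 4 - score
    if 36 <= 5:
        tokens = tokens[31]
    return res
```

Transformed code:
def run(res, tokens):
    score = 1 // 5
    res = score * 5
    res = 13 - 5
    res = tokens // 11 + tokens * 24
    res = res + score // 16
    score = 31 % res
    print(tokens)
    res = 16 + 5
    score = tokens[15] // emit(3)
    tokens = tokens + (4 - score)
    if 36 <= 5:
        tokens = tokens[31]
    return res

3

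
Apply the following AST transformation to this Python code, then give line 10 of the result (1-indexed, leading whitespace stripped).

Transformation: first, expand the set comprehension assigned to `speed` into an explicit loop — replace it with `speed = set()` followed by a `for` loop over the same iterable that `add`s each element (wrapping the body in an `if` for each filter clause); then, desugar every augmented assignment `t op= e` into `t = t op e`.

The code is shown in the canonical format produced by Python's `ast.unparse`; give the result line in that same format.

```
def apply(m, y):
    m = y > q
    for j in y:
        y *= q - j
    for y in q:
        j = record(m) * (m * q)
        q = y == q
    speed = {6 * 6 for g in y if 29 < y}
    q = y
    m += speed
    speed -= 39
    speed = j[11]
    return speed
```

if 29 < y:

Transformed code:
def apply(m, y):
    m = y > q
    for j in y:
        y = y * (q - j)
    for y in q:
        j = record(m) * (m * q)
        q = y == q
    speed = set()
    for g in y:
        if 29 < y:
            speed.add(6 * 6)
    q = y
    m = m + speed
    speed = speed - 39
    speed = j[11]
    return speed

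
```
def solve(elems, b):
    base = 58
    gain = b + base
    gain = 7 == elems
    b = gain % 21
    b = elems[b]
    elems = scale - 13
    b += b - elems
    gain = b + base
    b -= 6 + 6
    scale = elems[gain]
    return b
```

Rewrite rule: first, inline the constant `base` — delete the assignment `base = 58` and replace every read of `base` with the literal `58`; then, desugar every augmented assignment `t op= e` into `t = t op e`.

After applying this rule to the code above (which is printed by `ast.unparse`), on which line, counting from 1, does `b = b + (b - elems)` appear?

7

Transformed code:
def solve(elems, b):
    gain = b + 58
    gain = 7 == elems
    b = gain % 21
    b = elems[b]
    elems = scale - 13
    b = b + (b - elems)
    gain = b + 58
    b = b - (6 + 6)
    scale = elems[gain]
    return b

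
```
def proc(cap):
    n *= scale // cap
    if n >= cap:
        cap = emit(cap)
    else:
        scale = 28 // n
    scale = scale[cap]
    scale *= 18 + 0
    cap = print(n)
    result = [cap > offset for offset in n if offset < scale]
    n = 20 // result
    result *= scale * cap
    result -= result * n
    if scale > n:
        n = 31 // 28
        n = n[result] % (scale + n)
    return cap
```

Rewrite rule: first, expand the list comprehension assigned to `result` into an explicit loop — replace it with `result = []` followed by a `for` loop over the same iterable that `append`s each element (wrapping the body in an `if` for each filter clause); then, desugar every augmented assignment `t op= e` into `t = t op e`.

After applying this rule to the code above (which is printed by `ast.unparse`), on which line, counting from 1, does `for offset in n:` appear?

11

Transformed code:
def proc(cap):
    n = n * (scale // cap)
    if n >= cap:
        cap = emit(cap)
    else:
        scale = 28 // n
    scale = scale[cap]
    scale = scale * (18 + 0)
    cap = print(n)
    result = []
    for offset in n:
        if offset < scale:
            result.append(cap > offset)
    n = 20 // result
    result = result * (scale * cap)
    result = result - result * n
    if scale > n:
        n = 31 // 28
        n = n[result] % (scale + n)
    return cap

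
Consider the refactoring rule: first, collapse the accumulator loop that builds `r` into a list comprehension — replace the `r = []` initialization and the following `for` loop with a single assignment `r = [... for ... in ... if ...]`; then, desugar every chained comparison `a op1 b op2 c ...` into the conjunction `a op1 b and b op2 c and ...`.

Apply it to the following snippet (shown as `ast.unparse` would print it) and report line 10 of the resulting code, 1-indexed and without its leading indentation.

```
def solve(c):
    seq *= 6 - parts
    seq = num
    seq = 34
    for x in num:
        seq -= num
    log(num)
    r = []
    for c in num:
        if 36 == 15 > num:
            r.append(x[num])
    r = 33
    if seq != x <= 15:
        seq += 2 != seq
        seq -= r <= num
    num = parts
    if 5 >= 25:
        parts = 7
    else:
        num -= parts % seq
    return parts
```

Transformed code:
def solve(c):
    seq *= 6 - parts
    seq = num
    seq = 34
    for x in num:
        seq -= num
    log(num)
    r = [x[num] for c in num if 36 == 15 and 15 > num]
    r = 33
    if seq != x and x <= 15:
        seq += 2 != seq
        seq -= r <= num
    num = parts
    if 5 >= 25:
        parts = 7
    else:
        num -= parts % seq
    return parts

if seq != x and x <= 15:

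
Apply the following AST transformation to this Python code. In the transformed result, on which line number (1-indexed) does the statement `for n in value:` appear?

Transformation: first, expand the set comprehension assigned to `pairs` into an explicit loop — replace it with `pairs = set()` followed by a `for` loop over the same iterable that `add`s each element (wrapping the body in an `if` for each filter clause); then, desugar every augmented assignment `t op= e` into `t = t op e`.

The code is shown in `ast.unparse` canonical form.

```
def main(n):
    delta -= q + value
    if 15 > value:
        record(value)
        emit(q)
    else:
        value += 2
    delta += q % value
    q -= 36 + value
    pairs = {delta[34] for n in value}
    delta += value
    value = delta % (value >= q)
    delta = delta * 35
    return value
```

Transformed code:
def main(n):
    delta = delta - (q + value)
    if 15 > value:
        record(value)
        emit(q)
    else:
        value = value + 2
    delta = delta + q % value
    q = q - (36 + value)
    pairs = set()
    for n in value:
        pairs.add(delta[34])
    delta = delta + value
    value = delta % (value >= q)
    delta = delta * 35
    return value

11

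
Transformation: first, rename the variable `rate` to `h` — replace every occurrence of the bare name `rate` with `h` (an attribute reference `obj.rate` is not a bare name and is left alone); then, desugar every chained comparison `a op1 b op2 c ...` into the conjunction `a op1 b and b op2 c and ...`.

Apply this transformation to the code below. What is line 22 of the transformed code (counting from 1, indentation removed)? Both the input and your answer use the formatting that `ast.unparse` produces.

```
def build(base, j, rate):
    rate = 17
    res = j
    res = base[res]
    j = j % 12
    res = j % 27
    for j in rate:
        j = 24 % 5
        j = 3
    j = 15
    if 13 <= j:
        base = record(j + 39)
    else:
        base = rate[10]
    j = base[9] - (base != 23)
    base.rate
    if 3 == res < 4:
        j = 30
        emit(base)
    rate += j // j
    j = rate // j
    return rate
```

return h

Transformed code:
def build(base, j, h):
    h = 17
    res = j
    res = base[res]
    j = j % 12
    res = j % 27
    for j in h:
        j = 24 % 5
        j = 3
    j = 15
    if 13 <= j:
        base = record(j + 39)
    else:
        base = h[10]
    j = base[9] - (base != 23)
    base.rate
    if 3 == res and res < 4:
        j = 30
        emit(base)
    h += j // j
    j = h // j
    return h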